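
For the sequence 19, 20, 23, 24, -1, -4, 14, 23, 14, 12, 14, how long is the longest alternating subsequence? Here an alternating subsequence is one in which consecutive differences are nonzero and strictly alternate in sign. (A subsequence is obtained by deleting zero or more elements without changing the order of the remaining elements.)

6

A longest alternating subsequence is 19, 20, -1, 14, 12, 14 (positions 1,2,5,7,10,11); its 5 consecutive differences strictly alternate in sign, and length 6 is optimal.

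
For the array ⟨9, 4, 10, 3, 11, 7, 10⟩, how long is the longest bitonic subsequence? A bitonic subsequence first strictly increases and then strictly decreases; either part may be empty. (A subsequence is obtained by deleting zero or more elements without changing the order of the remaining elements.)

4

One longest bitonic subsequence is 9, 10, 11, 10 (positions 1,3,5,7): it rises to 11 then falls. Length 4 is optimal.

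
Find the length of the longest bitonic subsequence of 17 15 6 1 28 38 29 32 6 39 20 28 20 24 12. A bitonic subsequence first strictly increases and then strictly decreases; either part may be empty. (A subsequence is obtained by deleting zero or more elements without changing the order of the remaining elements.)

8

Let inc[i] be the LIS ending at i and dec[i] the longest strictly decreasing subsequence starting at i. inc = [1, 1, 1, 1, 2, 3, 3, 4, 2, 5, 3, 4, 3, 4, 3], dec = [4, 3, 2, 1, 3, 5, 4, 4, 1, 4, 2, 3, 2, 2, 1].
max_i inc[i]+dec[i]−1 = 8, with one witness 17, 28, 29, 32, 39, 28, 24, 12.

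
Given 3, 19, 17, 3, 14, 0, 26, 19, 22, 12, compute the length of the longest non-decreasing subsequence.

One longest non-decreasing subsequence is 3, 3, 14, 19, 22 (positions 1,4,5,8,9), of length 5; no longer one exists.

5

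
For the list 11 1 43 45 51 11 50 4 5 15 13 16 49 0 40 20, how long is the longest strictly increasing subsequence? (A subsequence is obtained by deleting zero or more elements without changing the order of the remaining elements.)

Let dp[i] be the longest increasing subsequence ending at position i. Then dp = [1, 1, 2, 3, 4, 2, 4, 2, 3, 4, 4, 5, 6, 1, 6, 6].
The maximum is 6; one witness is 1, 4, 5, 15, 16, 49 at positions 2,8,9,10,12,13.

6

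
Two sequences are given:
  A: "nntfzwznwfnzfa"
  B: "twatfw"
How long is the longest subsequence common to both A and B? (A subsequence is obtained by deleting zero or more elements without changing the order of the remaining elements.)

3

Backtracking the LCS table gives one alignment: t (A3,B4) → f (A4,B5) → w (A9,B6).
So the longest common subsequence has length 3.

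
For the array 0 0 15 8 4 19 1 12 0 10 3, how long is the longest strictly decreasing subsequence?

Scanning left to right, the best length ending at each element is: 0→1, 0→1, 15→1, 8→2, 4→3, 19→1, 1→4, 12→2, 0→5, 10→3, 3→4.
So the longest decreasing subsequence has length 5, e.g. 15, 8, 4, 1, 0.

5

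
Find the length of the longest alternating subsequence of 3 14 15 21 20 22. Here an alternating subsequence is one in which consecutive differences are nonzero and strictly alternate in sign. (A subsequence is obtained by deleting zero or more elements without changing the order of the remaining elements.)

4

A longest alternating subsequence is 3, 21, 20, 22 (positions 1,4,5,6); its 3 consecutive differences strictly alternate in sign, and length 4 is optimal.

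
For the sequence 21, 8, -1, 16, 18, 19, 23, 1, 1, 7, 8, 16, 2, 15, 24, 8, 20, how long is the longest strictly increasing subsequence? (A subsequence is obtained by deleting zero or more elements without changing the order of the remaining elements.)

One longest increasing subsequence is 8, 16, 18, 19, 23, 24 (positions 2,4,5,6,7,15), of length 6; no longer one exists.

6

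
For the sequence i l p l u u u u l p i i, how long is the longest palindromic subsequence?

10

One longest palindromic subsequence is ipluuuulpi (positions 1,3,4,5,6,7,8,9,10,12); it reads the same forward and backward, and the interval DP gives dp[1][12] = 10.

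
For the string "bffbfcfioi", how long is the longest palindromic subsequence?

One longest palindromic subsequence is ffbff (positions 2,3,4,5,7); it reads the same forward and backward, and the interval DP gives dp[1][10] = 5.

5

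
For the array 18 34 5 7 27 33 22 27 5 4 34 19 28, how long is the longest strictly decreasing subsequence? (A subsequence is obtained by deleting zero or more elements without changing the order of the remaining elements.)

Scanning left to right, the best length ending at each element is: 18→1, 34→1, 5→2, 7→2, 27→2, 33→2, 22→3, 27→3, 5→4, 4→5, 34→1, 19→4, 28→3.
So the longest decreasing subsequence has length 5, e.g. 34, 27, 22, 5, 4.

5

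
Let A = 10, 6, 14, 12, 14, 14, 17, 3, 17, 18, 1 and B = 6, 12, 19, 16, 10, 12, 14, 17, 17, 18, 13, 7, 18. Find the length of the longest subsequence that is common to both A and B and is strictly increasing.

5

A longest common strictly increasing subsequence is 6, 12, 14, 17, 18 (length 5); it appears in order in both A and B, and no longer such subsequence exists.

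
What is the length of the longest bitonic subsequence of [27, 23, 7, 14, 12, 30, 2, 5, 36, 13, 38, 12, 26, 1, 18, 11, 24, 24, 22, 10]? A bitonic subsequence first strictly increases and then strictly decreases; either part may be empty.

9

One longest bitonic subsequence is 7, 14, 30, 36, 38, 26, 24, 22, 10 (positions 3,4,6,9,11,13,18,19,20): it rises to 38 then falls. Length 9 is optimal.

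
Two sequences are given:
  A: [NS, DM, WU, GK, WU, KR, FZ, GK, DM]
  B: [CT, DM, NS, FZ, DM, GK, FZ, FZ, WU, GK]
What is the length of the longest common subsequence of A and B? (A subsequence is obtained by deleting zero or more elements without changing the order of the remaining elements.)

5

A longest common subsequence is NS, DM, GK, WU, GK (length 5); the LCS DP confirms no longer common subsequence exists.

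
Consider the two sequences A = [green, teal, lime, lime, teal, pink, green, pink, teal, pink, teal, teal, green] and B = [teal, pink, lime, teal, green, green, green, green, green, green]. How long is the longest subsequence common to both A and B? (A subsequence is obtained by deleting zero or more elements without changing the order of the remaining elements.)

5

A longest common subsequence is teal, lime, teal, green, green (length 5); the LCS DP confirms no longer common subsequence exists.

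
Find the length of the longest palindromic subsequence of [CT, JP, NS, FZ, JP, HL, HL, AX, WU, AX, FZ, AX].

One longest palindromic subsequence is FZ AX WU AX FZ (positions 4,8,9,10,11); it reads the same forward and backward, and the interval DP gives dp[1][12] = 5.

5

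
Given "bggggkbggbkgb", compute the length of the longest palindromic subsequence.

One longest palindromic subsequence is bgkbggbkgb (positions 1,2,6,7,8,9,10,11,12,13); it reads the same forward and backward, and the interval DP gives dp[1][13] = 10.

10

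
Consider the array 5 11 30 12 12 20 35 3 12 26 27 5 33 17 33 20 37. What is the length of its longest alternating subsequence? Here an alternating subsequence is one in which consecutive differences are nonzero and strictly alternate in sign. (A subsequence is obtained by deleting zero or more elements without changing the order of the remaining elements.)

12

Track the best alternating length ending on an up-step vs a down-step at each position: up/down = 1/1, 2/1, 2/1, 2/3, 2/3, 4/3, 4/1, 1/5, 6/5, 6/5, 6/5, 6/7, 8/5, 8/9, 10/5, 10/11, 12/1.
The maximum over both is 12; one such subsequence is 5, 30, 12, 20, 3, 12, 5, 33, 17, 33, 20, 37.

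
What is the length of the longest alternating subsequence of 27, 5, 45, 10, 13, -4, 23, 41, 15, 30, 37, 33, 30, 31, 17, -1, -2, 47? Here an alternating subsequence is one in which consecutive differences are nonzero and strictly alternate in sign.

13

Track the best alternating length ending on an up-step vs a down-step at each position: up/down = 1/1, 1/2, 3/1, 3/4, 5/4, 1/6, 7/4, 7/4, 7/8, 9/8, 9/8, 9/10, 9/10, 11/10, 9/12, 7/12, 7/12, 13/1.
The maximum over both is 13; one such subsequence is 27, 5, 45, 10, 13, -4, 23, 15, 37, 30, 31, 17, 47.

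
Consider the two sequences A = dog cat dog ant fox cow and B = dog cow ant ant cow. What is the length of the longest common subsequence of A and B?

A longest common subsequence is dog, ant, cow (length 3); the LCS DP confirms no longer common subsequence exists.

3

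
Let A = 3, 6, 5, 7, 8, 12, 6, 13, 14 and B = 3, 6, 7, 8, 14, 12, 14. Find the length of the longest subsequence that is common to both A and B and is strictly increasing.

6

For each value that appears in both, track the longest common increasing run ending there.
The best achievable length is 6; one witness is 3, 6, 7, 8, 12, 14 (A-positions 1,2,4,5,6,9, B-positions 1,2,3,4,6,7).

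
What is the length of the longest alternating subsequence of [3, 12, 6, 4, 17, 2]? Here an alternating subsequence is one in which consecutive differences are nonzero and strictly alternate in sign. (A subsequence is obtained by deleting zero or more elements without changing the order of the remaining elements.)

5

A longest alternating subsequence is 3, 12, 6, 17, 2 (positions 1,2,3,5,6); its 4 consecutive differences strictly alternate in sign, and length 5 is optimal.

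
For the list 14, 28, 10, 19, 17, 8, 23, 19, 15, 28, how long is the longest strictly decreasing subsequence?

4

Scanning left to right, the best length ending at each element is: 14→1, 28→1, 10→2, 19→2, 17→3, 8→4, 23→2, 19→3, 15→4, 28→1.
So the longest decreasing subsequence has length 4, e.g. 28, 19, 17, 8.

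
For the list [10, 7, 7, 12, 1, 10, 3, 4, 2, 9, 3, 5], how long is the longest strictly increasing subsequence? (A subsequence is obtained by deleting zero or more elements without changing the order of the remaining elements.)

4

Let dp[i] be the longest increasing subsequence ending at position i. Then dp = [1, 1, 1, 2, 1, 2, 2, 3, 2, 4, 3, 4].
The maximum is 4; one witness is 1, 3, 4, 9 at positions 5,7,8,10.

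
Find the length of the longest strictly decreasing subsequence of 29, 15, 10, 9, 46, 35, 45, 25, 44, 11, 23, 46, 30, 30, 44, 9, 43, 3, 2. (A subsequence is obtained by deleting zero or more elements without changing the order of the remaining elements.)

7

Scanning left to right, the best length ending at each element is: 29→1, 15→2, 10→3, 9→4, 46→1, 35→2, 45→2, 25→3, 44→3, 11→4, 23→4, 46→1, 30→4, 30→4, 44→3, 9→5, 43→4, 3→6, 2→7.
So the longest decreasing subsequence has length 7, e.g. 46, 35, 25, 11, 9, 3, 2.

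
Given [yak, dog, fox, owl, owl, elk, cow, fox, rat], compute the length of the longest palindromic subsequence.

One longest palindromic subsequence is fox owl owl fox (positions 3,4,5,8); it reads the same forward and backward, and the interval DP gives dp[1][9] = 4.

4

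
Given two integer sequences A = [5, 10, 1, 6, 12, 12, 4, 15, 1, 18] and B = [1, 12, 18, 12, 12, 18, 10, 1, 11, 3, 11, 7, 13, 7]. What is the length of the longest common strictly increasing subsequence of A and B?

For each value that appears in both, track the longest common increasing run ending there.
The best achievable length is 3; one witness is 1, 12, 18 (A-positions 3,5,10, B-positions 1,2,3).

3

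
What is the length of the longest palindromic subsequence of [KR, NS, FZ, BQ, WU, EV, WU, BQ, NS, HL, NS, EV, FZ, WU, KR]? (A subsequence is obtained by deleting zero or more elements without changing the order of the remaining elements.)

One longest palindromic subsequence is KR WU EV NS HL NS EV WU KR (positions 1,5,6,9,10,11,12,14,15); it reads the same forward and backward, and the interval DP gives dp[1][15] = 9.

9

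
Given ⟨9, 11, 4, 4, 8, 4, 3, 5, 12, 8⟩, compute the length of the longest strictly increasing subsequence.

3

One longest increasing subsequence is 9, 11, 12 (positions 1,2,9), of length 3; no longer one exists.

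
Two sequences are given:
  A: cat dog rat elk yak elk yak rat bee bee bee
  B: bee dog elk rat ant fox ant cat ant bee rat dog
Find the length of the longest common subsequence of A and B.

4

Backtracking the LCS table gives one alignment: dog (A2,B2) → elk (A6,B3) → rat (A8,B4) → bee (A9,B10).
So the longest common subsequence has length 4.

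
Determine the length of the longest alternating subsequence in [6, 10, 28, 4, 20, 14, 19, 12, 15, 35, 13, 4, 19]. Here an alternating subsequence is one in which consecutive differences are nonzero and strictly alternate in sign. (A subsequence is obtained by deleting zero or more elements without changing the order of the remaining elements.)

10

Track the best alternating length ending on an up-step vs a down-step at each position: up/down = 1/1, 2/1, 2/1, 1/3, 4/3, 4/5, 6/5, 4/7, 8/7, 8/1, 8/9, 1/9, 10/9.
The maximum over both is 10; one such subsequence is 6, 10, 4, 20, 14, 19, 12, 15, 13, 19.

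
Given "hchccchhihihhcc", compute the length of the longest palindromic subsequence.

One longest palindromic subsequence is cchhihihhcc (positions 2,4,7,8,9,10,11,12,13,14,15); it reads the same forward and backward, and the interval DP gives dp[1][15] = 11.

11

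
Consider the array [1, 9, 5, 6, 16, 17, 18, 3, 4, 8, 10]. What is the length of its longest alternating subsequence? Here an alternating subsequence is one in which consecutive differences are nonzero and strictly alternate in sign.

Track the best alternating length ending on an up-step vs a down-step at each position: up/down = 1/1, 2/1, 2/3, 4/3, 4/1, 4/1, 4/1, 2/5, 6/5, 6/5, 6/5.
The maximum over both is 6; one such subsequence is 1, 9, 5, 6, 3, 4.

6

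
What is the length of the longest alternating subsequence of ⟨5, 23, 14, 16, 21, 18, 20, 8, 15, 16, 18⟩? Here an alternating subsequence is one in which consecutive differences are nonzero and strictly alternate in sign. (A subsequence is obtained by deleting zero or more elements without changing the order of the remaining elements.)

8

A longest alternating subsequence is 5, 23, 14, 21, 18, 20, 8, 15 (positions 1,2,3,5,6,7,8,9); its 7 consecutive differences strictly alternate in sign, and length 8 is optimal.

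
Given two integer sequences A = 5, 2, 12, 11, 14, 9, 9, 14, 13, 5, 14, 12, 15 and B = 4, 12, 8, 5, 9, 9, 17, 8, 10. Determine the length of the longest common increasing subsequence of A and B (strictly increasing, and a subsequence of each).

2

For each value that appears in both, track the longest common increasing run ending there.
The best achievable length is 2; one witness is 5, 9 (A-positions 1,6, B-positions 4,5).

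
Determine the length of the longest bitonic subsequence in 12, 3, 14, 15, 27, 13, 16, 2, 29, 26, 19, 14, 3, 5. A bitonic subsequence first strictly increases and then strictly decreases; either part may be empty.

9

Let inc[i] be the LIS ending at i and dec[i] the longest strictly decreasing subsequence starting at i. inc = [1, 1, 2, 3, 4, 2, 4, 1, 5, 5, 5, 3, 2, 3], dec = [3, 2, 3, 3, 5, 2, 3, 1, 5, 4, 3, 2, 1, 1].
max_i inc[i]+dec[i]−1 = 9, with one witness 12, 14, 15, 27, 29, 26, 19, 14, 5.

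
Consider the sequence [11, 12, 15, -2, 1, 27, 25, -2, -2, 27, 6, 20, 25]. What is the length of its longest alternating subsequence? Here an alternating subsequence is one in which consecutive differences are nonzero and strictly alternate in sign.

Track the best alternating length ending on an up-step vs a down-step at each position: up/down = 1/1, 2/1, 2/1, 1/3, 4/3, 4/1, 4/5, 1/5, 1/5, 6/1, 6/7, 8/7, 8/7.
The maximum over both is 8; one such subsequence is 11, 12, -2, 27, 25, 27, 6, 20.

8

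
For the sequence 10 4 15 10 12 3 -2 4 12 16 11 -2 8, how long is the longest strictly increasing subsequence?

Scanning left to right, the best length ending at each element is: 10→1, 4→1, 15→2, 10→2, 12→3, 3→1, -2→1, 4→2, 12→3, 16→4, 11→3, -2→1, 8→3.
So the longest increasing subsequence has length 4, e.g. 4, 10, 12, 16.

4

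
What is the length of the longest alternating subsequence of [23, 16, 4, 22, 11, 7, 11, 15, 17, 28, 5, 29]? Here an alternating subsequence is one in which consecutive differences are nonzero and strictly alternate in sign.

7

Track the best alternating length ending on an up-step vs a down-step at each position: up/down = 1/1, 1/2, 1/2, 3/2, 3/4, 3/4, 5/4, 5/4, 5/4, 5/1, 3/6, 7/1.
The maximum over both is 7; one such subsequence is 23, 16, 22, 7, 11, 5, 29.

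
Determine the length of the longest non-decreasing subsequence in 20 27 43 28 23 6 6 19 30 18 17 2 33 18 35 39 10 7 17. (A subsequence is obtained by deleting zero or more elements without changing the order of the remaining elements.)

Scanning left to right, the best length ending at each element is: 20→1, 27→2, 43→3, 28→3, 23→2, 6→1, 6→2, 19→3, 30→4, 18→3, 17→3, 2→1, 33→5, 18→4, 35→6, 39→7, 10→3, 7→3, 17→4.
So the longest non-decreasing subsequence has length 7, e.g. 20, 27, 28, 30, 33, 35, 39.

7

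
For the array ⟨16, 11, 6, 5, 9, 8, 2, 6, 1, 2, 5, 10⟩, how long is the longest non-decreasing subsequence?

One longest non-decreasing subsequence is 2, 2, 5, 10 (positions 7,10,11,12), of length 4; no longer one exists.

4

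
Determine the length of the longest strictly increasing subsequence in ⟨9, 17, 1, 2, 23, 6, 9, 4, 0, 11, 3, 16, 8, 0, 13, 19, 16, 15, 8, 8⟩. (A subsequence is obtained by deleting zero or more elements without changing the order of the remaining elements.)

7

Scanning left to right, the best length ending at each element is: 9→1, 17→2, 1→1, 2→2, 23→3, 6→3, 9→4, 4→3, 0→1, 11→5, 3→3, 16→6, 8→4, 0→1, 13→6, 19→7, 16→7, 15→7, 8→4, 8→4.
So the longest increasing subsequence has length 7, e.g. 1, 2, 6, 9, 11, 16, 19.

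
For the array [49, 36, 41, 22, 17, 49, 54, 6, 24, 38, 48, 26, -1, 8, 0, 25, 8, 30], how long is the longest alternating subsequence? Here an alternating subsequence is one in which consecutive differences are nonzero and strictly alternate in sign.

13

Track the best alternating length ending on an up-step vs a down-step at each position: up/down = 1/1, 1/2, 3/2, 1/4, 1/4, 5/1, 5/1, 1/6, 7/6, 7/6, 7/6, 7/8, 1/8, 9/8, 9/10, 11/8, 11/12, 13/8.
The maximum over both is 13; one such subsequence is 49, 36, 41, 22, 49, 6, 24, -1, 8, 0, 25, 8, 30.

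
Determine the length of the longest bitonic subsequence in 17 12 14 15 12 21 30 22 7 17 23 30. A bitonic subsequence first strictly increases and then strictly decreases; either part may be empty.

Let inc[i] be the LIS ending at i and dec[i] the longest strictly decreasing subsequence starting at i. inc = [1, 1, 2, 3, 1, 4, 5, 5, 1, 4, 6, 7], dec = [4, 2, 3, 3, 2, 2, 3, 2, 1, 1, 1, 1].
max_i inc[i]+dec[i]−1 = 7, with one witness 12, 14, 15, 21, 30, 22, 17.

7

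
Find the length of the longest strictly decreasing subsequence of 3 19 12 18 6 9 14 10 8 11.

5

Let dp[i] be the longest decreasing subsequence ending at position i. Then dp = [1, 1, 2, 2, 3, 3, 3, 4, 5, 4].
The maximum is 5; one witness is 19, 18, 14, 10, 8 at positions 2,4,7,8,9.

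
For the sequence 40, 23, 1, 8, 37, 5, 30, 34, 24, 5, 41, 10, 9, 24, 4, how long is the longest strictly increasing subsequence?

5

Let dp[i] be the longest increasing subsequence ending at position i. Then dp = [1, 1, 1, 2, 3, 2, 3, 4, 3, 2, 5, 3, 3, 4, 2].
The maximum is 5; one witness is 1, 8, 30, 34, 41 at positions 3,4,7,8,11.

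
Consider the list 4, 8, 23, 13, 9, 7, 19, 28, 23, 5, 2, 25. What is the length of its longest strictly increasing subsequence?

6

One longest increasing subsequence is 4, 8, 13, 19, 23, 25 (positions 1,2,4,7,9,12), of length 6; no longer one exists.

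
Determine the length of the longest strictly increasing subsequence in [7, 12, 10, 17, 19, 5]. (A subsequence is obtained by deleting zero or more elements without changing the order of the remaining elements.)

Scanning left to right, the best length ending at each element is: 7→1, 12→2, 10→2, 17→3, 19→4, 5→1.
So the longest increasing subsequence has length 4, e.g. 7, 12, 17, 19.

4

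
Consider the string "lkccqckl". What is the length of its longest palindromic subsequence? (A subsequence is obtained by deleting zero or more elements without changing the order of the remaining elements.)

7

One longest palindromic subsequence is lkcqckl (positions 1,2,3,5,6,7,8); it reads the same forward and backward, and the interval DP gives dp[1][8] = 7.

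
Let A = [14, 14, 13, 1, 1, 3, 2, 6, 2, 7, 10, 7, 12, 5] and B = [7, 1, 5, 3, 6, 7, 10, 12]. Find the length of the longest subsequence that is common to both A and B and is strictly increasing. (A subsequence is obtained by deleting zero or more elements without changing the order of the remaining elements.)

A longest common strictly increasing subsequence is 1, 3, 6, 7, 10, 12 (length 6); it appears in order in both A and B, and no longer such subsequence exists.

6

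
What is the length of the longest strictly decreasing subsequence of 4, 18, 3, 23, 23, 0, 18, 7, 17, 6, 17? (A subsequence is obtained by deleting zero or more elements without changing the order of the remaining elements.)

Let dp[i] be the longest decreasing subsequence ending at position i. Then dp = [1, 1, 2, 1, 1, 3, 2, 3, 3, 4, 3].
The maximum is 4; one witness is 23, 18, 7, 6 at positions 4,7,8,10.

4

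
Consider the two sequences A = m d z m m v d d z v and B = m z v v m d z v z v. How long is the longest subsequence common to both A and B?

A longest common subsequence is mdzvzv (length 6); the LCS DP confirms no longer common subsequence exists.

6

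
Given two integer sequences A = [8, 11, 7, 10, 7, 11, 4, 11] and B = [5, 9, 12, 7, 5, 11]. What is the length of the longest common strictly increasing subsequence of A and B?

A longest common strictly increasing subsequence is 7, 11 (length 2); it appears in order in both A and B, and no longer such subsequence exists.

2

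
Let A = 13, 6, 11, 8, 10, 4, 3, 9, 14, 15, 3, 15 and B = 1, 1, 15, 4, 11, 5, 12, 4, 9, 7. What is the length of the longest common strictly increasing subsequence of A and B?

For each value that appears in both, track the longest common increasing run ending there.
The best achievable length is 2; one witness is 4, 9 (A-positions 6,8, B-positions 4,9).

2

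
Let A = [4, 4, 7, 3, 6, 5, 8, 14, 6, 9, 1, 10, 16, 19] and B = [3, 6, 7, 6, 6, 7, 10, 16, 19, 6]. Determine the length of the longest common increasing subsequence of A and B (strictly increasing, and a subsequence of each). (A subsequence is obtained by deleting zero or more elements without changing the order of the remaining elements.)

5

For each value that appears in both, track the longest common increasing run ending there.
The best achievable length is 5; one witness is 3, 6, 10, 16, 19 (A-positions 4,5,12,13,14, B-positions 1,2,7,8,9).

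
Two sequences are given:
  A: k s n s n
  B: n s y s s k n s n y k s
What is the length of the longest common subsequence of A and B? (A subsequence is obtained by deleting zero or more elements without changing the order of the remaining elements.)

Backtracking the LCS table gives one alignment: k (A1,B6) → s (A2,B8) → n (A3,B9) → s (A4,B12).
So the longest common subsequence has length 4.

4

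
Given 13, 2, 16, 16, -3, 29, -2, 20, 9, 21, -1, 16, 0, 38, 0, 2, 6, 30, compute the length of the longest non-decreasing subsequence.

One longest non-decreasing subsequence is -3, -2, -1, 0, 0, 2, 6, 30 (positions 5,7,11,13,15,16,17,18), of length 8; no longer one exists.

8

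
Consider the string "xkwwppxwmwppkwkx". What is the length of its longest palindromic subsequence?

13

Using dp[i][j] = 2 + dp[i+1][j−1] if the ends match, else max(dp[i+1][j], dp[i][j−1]):
dp[1][16] = 13. A witness is xkwppwmwppwkx at positions 1,2,3,5,6,8,9,10,11,12,14,15,16.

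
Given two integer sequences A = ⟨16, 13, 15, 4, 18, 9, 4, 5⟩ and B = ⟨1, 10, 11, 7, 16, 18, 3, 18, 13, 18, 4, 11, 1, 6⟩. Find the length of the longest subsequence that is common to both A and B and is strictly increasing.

2

A longest common strictly increasing subsequence is 16, 18 (length 2); it appears in order in both A and B, and no longer such subsequence exists.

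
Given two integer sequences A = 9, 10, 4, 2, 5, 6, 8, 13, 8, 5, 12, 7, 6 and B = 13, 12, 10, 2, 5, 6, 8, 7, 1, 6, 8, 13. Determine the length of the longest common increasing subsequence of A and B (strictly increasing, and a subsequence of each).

5

For each value that appears in both, track the longest common increasing run ending there.
The best achievable length is 5; one witness is 2, 5, 6, 8, 13 (A-positions 4,5,6,7,8, B-positions 4,5,6,7,12).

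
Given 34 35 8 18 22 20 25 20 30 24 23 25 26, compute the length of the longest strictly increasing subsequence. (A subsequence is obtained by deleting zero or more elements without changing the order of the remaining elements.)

6

Let dp[i] be the longest increasing subsequence ending at position i. Then dp = [1, 2, 1, 2, 3, 3, 4, 3, 5, 4, 4, 5, 6].
The maximum is 6; one witness is 8, 18, 22, 24, 25, 26 at positions 3,4,5,10,12,13.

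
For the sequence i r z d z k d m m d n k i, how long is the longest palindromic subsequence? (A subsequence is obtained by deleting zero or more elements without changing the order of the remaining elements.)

One longest palindromic subsequence is ikdmmdki (positions 1,6,7,8,9,10,12,13); it reads the same forward and backward, and the interval DP gives dp[1][13] = 8.

8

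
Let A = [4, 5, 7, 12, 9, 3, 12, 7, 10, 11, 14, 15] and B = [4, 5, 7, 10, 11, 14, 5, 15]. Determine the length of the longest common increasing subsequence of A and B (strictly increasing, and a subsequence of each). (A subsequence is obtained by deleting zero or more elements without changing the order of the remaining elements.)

7

A longest common strictly increasing subsequence is 4, 5, 7, 10, 11, 14, 15 (length 7); it appears in order in both A and B, and no longer such subsequence exists.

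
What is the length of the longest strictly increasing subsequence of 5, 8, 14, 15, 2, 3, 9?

Scanning left to right, the best length ending at each element is: 5→1, 8→2, 14→3, 15→4, 2→1, 3→2, 9→3.
So the longest increasing subsequence has length 4, e.g. 5, 8, 14, 15.

4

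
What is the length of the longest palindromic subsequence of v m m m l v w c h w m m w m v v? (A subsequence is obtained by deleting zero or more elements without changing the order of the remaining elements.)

One longest palindromic subsequence is vmmmwhwmmmv (positions 1,2,3,4,7,9,10,11,12,14,16); it reads the same forward and backward, and the interval DP gives dp[1][16] = 11.

11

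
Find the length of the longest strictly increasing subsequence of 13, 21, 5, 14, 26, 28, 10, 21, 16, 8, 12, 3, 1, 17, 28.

Scanning left to right, the best length ending at each element is: 13→1, 21→2, 5→1, 14→2, 26→3, 28→4, 10→2, 21→3, 16→3, 8→2, 12→3, 3→1, 1→1, 17→4, 28→5.
So the longest increasing subsequence has length 5, e.g. 13, 14, 16, 17, 28.

5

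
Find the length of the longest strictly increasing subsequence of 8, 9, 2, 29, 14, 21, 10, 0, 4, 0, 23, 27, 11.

One longest increasing subsequence is 8, 9, 14, 21, 23, 27 (positions 1,2,5,6,11,12), of length 6; no longer one exists.

6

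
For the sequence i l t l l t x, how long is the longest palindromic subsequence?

4

One longest palindromic subsequence is tllt (positions 3,4,5,6); it reads the same forward and backward, and the interval DP gives dp[1][7] = 4.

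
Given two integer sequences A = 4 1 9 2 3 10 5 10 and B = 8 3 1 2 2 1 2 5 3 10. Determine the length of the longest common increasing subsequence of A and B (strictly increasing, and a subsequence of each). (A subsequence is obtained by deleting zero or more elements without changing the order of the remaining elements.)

4

A longest common strictly increasing subsequence is 1, 2, 3, 10 (length 4); it appears in order in both A and B, and no longer such subsequence exists.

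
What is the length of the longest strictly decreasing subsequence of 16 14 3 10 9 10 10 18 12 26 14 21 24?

Scanning left to right, the best length ending at each element is: 16→1, 14→2, 3→3, 10→3, 9→4, 10→3, 10→3, 18→1, 12→3, 26→1, 14→2, 21→2, 24→2.
So the longest decreasing subsequence has length 4, e.g. 16, 14, 10, 9.

4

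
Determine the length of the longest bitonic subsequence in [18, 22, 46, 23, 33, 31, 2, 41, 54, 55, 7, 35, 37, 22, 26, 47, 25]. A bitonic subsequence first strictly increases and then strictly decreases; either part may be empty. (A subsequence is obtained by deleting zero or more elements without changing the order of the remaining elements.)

10

Let inc[i] be the LIS ending at i and dec[i] the longest strictly decreasing subsequence starting at i. inc = [1, 2, 3, 3, 4, 4, 1, 5, 6, 7, 2, 5, 6, 3, 4, 7, 4], dec = [2, 2, 5, 2, 4, 3, 1, 4, 4, 4, 1, 3, 3, 1, 2, 2, 1].
max_i inc[i]+dec[i]−1 = 10, with one witness 18, 22, 23, 33, 41, 54, 55, 37, 26, 25.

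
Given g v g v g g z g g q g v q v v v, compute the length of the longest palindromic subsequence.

9

Using dp[i][j] = 2 + dp[i+1][j−1] if the ends match, else max(dp[i+1][j], dp[i][j−1]):
dp[1][16] = 9. A witness is vvgggggvv at positions 2,4,5,6,8,9,11,15,16.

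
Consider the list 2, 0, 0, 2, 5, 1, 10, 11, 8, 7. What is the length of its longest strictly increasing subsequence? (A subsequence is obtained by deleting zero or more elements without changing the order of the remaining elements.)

Let dp[i] be the longest increasing subsequence ending at position i. Then dp = [1, 1, 1, 2, 3, 2, 4, 5, 4, 4].
The maximum is 5; one witness is 0, 2, 5, 10, 11 at positions 2,4,5,7,8.

5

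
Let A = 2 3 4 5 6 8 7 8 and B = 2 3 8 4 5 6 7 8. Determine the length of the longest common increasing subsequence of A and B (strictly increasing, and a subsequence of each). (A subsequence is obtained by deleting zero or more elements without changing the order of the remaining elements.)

7

A longest common strictly increasing subsequence is 2, 3, 4, 5, 6, 7, 8 (length 7); it appears in order in both A and B, and no longer such subsequence exists.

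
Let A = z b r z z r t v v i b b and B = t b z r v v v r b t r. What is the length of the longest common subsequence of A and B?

Backtracking the LCS table gives one alignment: b (A2,B2) → z (A5,B3) → r (A6,B4) → v (A8,B6) → v (A9,B7) → b (A11,B9).
So the longest common subsequence has length 6.

6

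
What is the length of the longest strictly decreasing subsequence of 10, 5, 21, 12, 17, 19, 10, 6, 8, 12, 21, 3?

One longest decreasing subsequence is 21, 12, 10, 6, 3 (positions 3,4,7,8,12), of length 5; no longer one exists.

5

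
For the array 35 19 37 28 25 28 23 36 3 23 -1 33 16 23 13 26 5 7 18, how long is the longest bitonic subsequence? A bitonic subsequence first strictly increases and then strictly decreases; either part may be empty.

8

One longest bitonic subsequence is 35, 37, 28, 25, 23, 16, 13, 7 (positions 1,3,4,5,10,13,15,18): it rises to 37 then falls. Length 8 is optimal.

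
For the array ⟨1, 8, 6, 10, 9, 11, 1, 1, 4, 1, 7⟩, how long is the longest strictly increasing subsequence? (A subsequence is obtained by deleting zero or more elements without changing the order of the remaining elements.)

4

Scanning left to right, the best length ending at each element is: 1→1, 8→2, 6→2, 10→3, 9→3, 11→4, 1→1, 1→1, 4→2, 1→1, 7→3.
So the longest increasing subsequence has length 4, e.g. 1, 8, 10, 11.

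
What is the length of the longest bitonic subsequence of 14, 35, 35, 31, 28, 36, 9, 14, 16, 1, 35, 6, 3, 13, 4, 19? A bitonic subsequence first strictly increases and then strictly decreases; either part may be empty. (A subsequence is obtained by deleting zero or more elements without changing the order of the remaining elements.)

Let inc[i] be the LIS ending at i and dec[i] the longest strictly decreasing subsequence starting at i. inc = [1, 2, 2, 2, 2, 3, 1, 2, 3, 1, 4, 2, 2, 3, 3, 4], dec = [4, 6, 6, 5, 4, 4, 3, 3, 3, 1, 3, 2, 1, 2, 1, 1].
max_i inc[i]+dec[i]−1 = 7, with one witness 14, 35, 31, 28, 16, 13, 4.

7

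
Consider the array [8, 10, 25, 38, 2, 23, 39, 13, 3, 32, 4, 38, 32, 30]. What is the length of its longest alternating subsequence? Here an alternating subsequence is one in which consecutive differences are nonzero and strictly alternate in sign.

9

A longest alternating subsequence is 8, 10, 2, 23, 13, 32, 4, 38, 32 (positions 1,2,5,6,8,10,11,12,13); its 8 consecutive differences strictly alternate in sign, and length 9 is optimal.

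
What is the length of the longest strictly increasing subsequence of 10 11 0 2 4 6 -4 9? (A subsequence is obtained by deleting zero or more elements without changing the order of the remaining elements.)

5

Scanning left to right, the best length ending at each element is: 10→1, 11→2, 0→1, 2→2, 4→3, 6→4, -4→1, 9→5.
So the longest increasing subsequence has length 5, e.g. 0, 2, 4, 6, 9.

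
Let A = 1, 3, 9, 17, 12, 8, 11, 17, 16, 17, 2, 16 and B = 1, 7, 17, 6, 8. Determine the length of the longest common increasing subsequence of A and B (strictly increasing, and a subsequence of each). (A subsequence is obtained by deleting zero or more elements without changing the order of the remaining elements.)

A longest common strictly increasing subsequence is 1, 17 (length 2); it appears in order in both A and B, and no longer such subsequence exists.

2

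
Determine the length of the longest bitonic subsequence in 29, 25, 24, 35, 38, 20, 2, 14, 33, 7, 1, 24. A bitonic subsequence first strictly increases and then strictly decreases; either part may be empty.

7

Let inc[i] be the LIS ending at i and dec[i] the longest strictly decreasing subsequence starting at i. inc = [1, 1, 1, 2, 3, 1, 1, 2, 3, 2, 1, 3], dec = [7, 6, 5, 5, 5, 4, 2, 3, 3, 2, 1, 1].
max_i inc[i]+dec[i]−1 = 7, with one witness 29, 25, 24, 20, 14, 7, 1.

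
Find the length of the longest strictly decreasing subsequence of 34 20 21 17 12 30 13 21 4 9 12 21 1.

One longest decreasing subsequence is 34, 20, 17, 12, 4, 1 (positions 1,2,4,5,9,13), of length 6; no longer one exists.

6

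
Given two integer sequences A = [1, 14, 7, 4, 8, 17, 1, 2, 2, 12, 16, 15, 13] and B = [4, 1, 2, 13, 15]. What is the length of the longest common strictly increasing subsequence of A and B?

3

For each value that appears in both, track the longest common increasing run ending there.
The best achievable length is 3; one witness is 1, 2, 13 (A-positions 1,8,13, B-positions 2,3,4).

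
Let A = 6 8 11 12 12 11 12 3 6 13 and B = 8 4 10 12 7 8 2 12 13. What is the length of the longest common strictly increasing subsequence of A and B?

For each value that appears in both, track the longest common increasing run ending there.
The best achievable length is 3; one witness is 8, 12, 13 (A-positions 2,4,10, B-positions 1,4,9).

3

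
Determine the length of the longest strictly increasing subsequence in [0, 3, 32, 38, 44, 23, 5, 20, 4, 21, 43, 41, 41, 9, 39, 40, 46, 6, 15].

Let dp[i] be the longest increasing subsequence ending at position i. Then dp = [1, 2, 3, 4, 5, 3, 3, 4, 3, 5, 6, 6, 6, 4, 6, 7, 8, 4, 5].
The maximum is 8; one witness is 0, 3, 5, 20, 21, 39, 40, 46 at positions 1,2,7,8,10,15,16,17.

8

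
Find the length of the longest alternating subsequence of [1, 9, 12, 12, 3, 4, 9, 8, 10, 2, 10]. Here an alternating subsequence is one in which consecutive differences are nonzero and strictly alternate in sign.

Track the best alternating length ending on an up-step vs a down-step at each position: up/down = 1/1, 2/1, 2/1, 2/1, 2/3, 4/3, 4/3, 4/5, 6/3, 2/7, 8/3.
The maximum over both is 8; one such subsequence is 1, 9, 3, 9, 8, 10, 2, 10.

8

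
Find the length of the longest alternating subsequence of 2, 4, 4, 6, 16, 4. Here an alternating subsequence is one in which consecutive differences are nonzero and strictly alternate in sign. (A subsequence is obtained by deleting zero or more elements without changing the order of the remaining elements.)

3

A longest alternating subsequence is 2, 6, 4 (positions 1,4,6); its 2 consecutive differences strictly alternate in sign, and length 3 is optimal.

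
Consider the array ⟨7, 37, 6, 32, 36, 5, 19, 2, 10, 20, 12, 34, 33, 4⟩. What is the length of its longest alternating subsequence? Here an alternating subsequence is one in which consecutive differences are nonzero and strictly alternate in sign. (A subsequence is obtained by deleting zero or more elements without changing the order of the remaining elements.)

Track the best alternating length ending on an up-step vs a down-step at each position: up/down = 1/1, 2/1, 1/3, 4/3, 4/3, 1/5, 6/5, 1/7, 8/7, 8/5, 8/9, 10/5, 10/11, 8/11.
The maximum over both is 11; one such subsequence is 7, 37, 6, 32, 5, 19, 2, 20, 12, 34, 33.

11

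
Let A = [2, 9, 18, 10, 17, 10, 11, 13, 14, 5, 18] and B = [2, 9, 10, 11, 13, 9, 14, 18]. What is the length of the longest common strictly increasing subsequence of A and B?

For each value that appears in both, track the longest common increasing run ending there.
The best achievable length is 7; one witness is 2, 9, 10, 11, 13, 14, 18 (A-positions 1,2,4,7,8,9,11, B-positions 1,2,3,4,5,7,8).

7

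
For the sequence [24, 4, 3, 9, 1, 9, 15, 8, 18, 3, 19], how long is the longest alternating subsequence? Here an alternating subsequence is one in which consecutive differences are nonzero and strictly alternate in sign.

9

Track the best alternating length ending on an up-step vs a down-step at each position: up/down = 1/1, 1/2, 1/2, 3/2, 1/4, 5/2, 5/2, 5/6, 7/2, 5/8, 9/2.
The maximum over both is 9; one such subsequence is 24, 4, 9, 1, 9, 8, 18, 3, 19.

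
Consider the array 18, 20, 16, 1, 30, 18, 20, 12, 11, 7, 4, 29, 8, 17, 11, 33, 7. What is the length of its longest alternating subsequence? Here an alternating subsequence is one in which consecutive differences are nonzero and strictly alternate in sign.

13

Track the best alternating length ending on an up-step vs a down-step at each position: up/down = 1/1, 2/1, 1/3, 1/3, 4/1, 4/5, 6/5, 4/7, 4/7, 4/7, 4/7, 8/5, 8/9, 10/9, 10/11, 12/1, 8/13.
The maximum over both is 13; one such subsequence is 18, 20, 16, 30, 18, 20, 12, 29, 8, 17, 11, 33, 7.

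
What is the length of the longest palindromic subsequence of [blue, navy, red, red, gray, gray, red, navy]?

One longest palindromic subsequence is navy red gray gray red navy (positions 2,3,5,6,7,8); it reads the same forward and backward, and the interval DP gives dp[1][8] = 6.

6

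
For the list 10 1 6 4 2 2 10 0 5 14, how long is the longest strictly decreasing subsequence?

Scanning left to right, the best length ending at each element is: 10→1, 1→2, 6→2, 4→3, 2→4, 2→4, 10→1, 0→5, 5→3, 14→1.
So the longest decreasing subsequence has length 5, e.g. 10, 6, 4, 2, 0.

5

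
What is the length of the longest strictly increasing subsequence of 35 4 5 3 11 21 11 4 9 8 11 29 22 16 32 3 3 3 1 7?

6

Scanning left to right, the best length ending at each element is: 35→1, 4→1, 5→2, 3→1, 11→3, 21→4, 11→3, 4→2, 9→3, 8→3, 11→4, 29→5, 22→5, 16→5, 32→6, 3→1, 3→1, 3→1, 1→1, 7→3.
So the longest increasing subsequence has length 6, e.g. 4, 5, 11, 21, 29, 32.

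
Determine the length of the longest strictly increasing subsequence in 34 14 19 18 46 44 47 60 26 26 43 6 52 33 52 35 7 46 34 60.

One longest increasing subsequence is 14, 19, 26, 33, 35, 46, 60 (positions 2,3,9,14,16,18,20), of length 7; no longer one exists.

7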